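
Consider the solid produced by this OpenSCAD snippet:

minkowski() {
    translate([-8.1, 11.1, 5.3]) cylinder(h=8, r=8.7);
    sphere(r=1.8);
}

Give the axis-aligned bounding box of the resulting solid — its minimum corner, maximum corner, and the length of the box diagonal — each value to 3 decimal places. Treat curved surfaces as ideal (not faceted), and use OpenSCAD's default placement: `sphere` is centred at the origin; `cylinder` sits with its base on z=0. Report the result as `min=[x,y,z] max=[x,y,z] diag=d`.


A = translate([-8.1, 11.1, 5.3]) cylinder(h=8, r=8.7) → bbox [-16.8,2.4,5.3] .. [0.6,19.8,13.3]
B = sphere(r=1.8) → bbox [-1.8,-1.8,-1.8] .. [1.8,1.8,1.8]
lo = A.lo+B.lo = [-16.8-1.8, 2.4-1.8, 5.3-1.8] = [-18.600,0.600,3.500]
hi = A.hi+B.hi = [0.6+1.8, 19.8+1.8, 13.3+1.8] = [2.400,21.600,15.100]
diag = √(21²+21²+11.6²) = √1016.56 = 31.884

min=[-18.600,0.600,3.500] max=[2.400,21.600,15.100] diag=31.884


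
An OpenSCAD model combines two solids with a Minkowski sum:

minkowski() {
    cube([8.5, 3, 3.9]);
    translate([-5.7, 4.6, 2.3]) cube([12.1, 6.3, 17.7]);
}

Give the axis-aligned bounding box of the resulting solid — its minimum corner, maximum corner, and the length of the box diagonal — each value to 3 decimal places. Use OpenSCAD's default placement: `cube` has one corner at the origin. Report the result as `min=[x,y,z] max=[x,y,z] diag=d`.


min=[-5.700,4.600,2.300] max=[14.900,13.900,23.900] diag=31.264

A = translate([-5.7, 4.6, 2.3]) cube([12.1, 6.3, 17.7]) → bbox [-5.7,4.6,2.3] .. [6.4,10.9,20]
B = cube([8.5, 3, 3.9]) → bbox [0,0,0] .. [8.5,3,3.9]
lo = A.lo+B.lo = [-5.7+0, 4.6+0, 2.3+0] = [-5.700,4.600,2.300]
hi = A.hi+B.hi = [6.4+8.5, 10.9+3, 20+3.9] = [14.900,13.900,23.900]
diag = √(20.6²+9.3²+21.6²) = √977.41 = 31.264


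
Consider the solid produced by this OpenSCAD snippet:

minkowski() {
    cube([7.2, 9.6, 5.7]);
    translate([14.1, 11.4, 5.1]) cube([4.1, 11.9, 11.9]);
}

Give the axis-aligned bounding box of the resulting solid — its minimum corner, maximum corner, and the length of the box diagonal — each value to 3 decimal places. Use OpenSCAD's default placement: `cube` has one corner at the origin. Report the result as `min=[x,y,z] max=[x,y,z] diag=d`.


min=[14.100,11.400,5.100] max=[25.400,32.900,22.700] diag=29.995

A = translate([14.1, 11.4, 5.1]) cube([4.1, 11.9, 11.9]) → bbox [14.1,11.4,5.1] .. [18.2,23.3,17]
B = cube([7.2, 9.6, 5.7]) → bbox [0,0,0] .. [7.2,9.6,5.7]
lo = A.lo+B.lo = [14.1+0, 11.4+0, 5.1+0] = [14.100,11.400,5.100]
hi = A.hi+B.hi = [18.2+7.2, 23.3+9.6, 17+5.7] = [25.400,32.900,22.700]
diag = √(11.3²+21.5²+17.6²) = √899.7 = 29.995


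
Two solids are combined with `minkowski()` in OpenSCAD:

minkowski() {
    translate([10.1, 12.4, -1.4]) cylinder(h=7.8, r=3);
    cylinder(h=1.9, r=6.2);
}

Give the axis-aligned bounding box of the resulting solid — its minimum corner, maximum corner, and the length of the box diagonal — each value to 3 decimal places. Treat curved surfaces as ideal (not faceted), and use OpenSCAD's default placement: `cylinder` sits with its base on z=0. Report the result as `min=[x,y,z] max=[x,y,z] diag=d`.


A = translate([10.1, 12.4, -1.4]) cylinder(h=7.8, r=3) → bbox [7.1,9.4,-1.4] .. [13.1,15.4,6.4]
B = cylinder(h=1.9, r=6.2) → bbox [-6.2,-6.2,0] .. [6.2,6.2,1.9]
lo = A.lo+B.lo = [7.1-6.2, 9.4-6.2, -1.4+0] = [0.900,3.200,-1.400]
hi = A.hi+B.hi = [13.1+6.2, 15.4+6.2, 6.4+1.9] = [19.300,21.600,8.300]
diag = √(18.4²+18.4²+9.7²) = √771.21 = 27.771

min=[0.900,3.200,-1.400] max=[19.300,21.600,8.300] diag=27.771


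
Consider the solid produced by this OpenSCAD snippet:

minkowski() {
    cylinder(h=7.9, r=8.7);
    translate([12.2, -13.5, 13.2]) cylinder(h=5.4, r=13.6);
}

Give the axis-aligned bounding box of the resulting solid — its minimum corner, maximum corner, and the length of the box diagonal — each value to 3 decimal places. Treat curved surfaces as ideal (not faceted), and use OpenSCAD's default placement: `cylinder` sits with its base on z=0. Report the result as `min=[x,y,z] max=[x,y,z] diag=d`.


A = translate([12.2, -13.5, 13.2]) cylinder(h=5.4, r=13.6) → bbox [-1.4,-27.1,13.2] .. [25.8,0.1,18.6]
B = cylinder(h=7.9, r=8.7) → bbox [-8.7,-8.7,0] .. [8.7,8.7,7.9]
lo = A.lo+B.lo = [-1.4-8.7, -27.1-8.7, 13.2+0] = [-10.100,-35.800,13.200]
hi = A.hi+B.hi = [25.8+8.7, 0.1+8.7, 18.6+7.9] = [34.500,8.800,26.500]
diag = √(44.6²+44.6²+13.3²) = √4155.21 = 64.461

min=[-10.100,-35.800,13.200] max=[34.500,8.800,26.500] diag=64.461


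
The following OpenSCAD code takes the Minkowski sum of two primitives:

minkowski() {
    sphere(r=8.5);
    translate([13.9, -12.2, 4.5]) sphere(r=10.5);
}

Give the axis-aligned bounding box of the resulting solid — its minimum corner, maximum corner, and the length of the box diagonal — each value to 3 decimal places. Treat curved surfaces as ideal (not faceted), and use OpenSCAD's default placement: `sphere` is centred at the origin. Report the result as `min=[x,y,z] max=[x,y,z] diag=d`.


A = translate([13.9, -12.2, 4.5]) sphere(r=10.5) → bbox [3.4,-22.7,-6] .. [24.4,-1.7,15]
B = sphere(r=8.5) → bbox [-8.5,-8.5,-8.5] .. [8.5,8.5,8.5]
lo = A.lo+B.lo = [3.4-8.5, -22.7-8.5, -6-8.5] = [-5.100,-31.200,-14.500]
hi = A.hi+B.hi = [24.4+8.5, -1.7+8.5, 15+8.5] = [32.900,6.800,23.500]
diag = √(38²+38²+38²) = √4332 = 65.818

min=[-5.100,-31.200,-14.500] max=[32.900,6.800,23.500] diag=65.818


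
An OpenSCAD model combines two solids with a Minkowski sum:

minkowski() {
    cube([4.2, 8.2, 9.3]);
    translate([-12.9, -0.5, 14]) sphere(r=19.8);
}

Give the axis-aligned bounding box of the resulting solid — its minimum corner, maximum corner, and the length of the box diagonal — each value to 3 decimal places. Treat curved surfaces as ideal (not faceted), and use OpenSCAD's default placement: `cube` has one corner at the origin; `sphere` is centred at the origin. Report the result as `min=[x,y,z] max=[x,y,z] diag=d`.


min=[-32.700,-20.300,-5.800] max=[11.100,27.500,43.100] diag=81.206

A = translate([-12.9, -0.5, 14]) sphere(r=19.8) → bbox [-32.7,-20.3,-5.8] .. [6.9,19.3,33.8]
B = cube([4.2, 8.2, 9.3]) → bbox [0,0,0] .. [4.2,8.2,9.3]
lo = A.lo+B.lo = [-32.7+0, -20.3+0, -5.8+0] = [-32.700,-20.300,-5.800]
hi = A.hi+B.hi = [6.9+4.2, 19.3+8.2, 33.8+9.3] = [11.100,27.500,43.100]
diag = √(43.8²+47.8²+48.9²) = √6594.49 = 81.206


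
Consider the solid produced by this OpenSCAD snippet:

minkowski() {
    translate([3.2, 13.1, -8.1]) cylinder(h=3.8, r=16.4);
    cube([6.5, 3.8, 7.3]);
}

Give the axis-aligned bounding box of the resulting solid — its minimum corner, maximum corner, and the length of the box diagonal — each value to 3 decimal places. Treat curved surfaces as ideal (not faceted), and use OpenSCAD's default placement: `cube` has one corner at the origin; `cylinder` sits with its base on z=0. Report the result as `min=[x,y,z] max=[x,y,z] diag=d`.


A = translate([3.2, 13.1, -8.1]) cylinder(h=3.8, r=16.4) → bbox [-13.2,-3.3,-8.1] .. [19.6,29.5,-4.3]
B = cube([6.5, 3.8, 7.3]) → bbox [0,0,0] .. [6.5,3.8,7.3]
lo = A.lo+B.lo = [-13.2+0, -3.3+0, -8.1+0] = [-13.200,-3.300,-8.100]
hi = A.hi+B.hi = [19.6+6.5, 29.5+3.8, -4.3+7.3] = [26.100,33.300,3.000]
diag = √(39.3²+36.6²+11.1²) = √3007.26 = 54.838

min=[-13.200,-3.300,-8.100] max=[26.100,33.300,3.000] diag=54.838


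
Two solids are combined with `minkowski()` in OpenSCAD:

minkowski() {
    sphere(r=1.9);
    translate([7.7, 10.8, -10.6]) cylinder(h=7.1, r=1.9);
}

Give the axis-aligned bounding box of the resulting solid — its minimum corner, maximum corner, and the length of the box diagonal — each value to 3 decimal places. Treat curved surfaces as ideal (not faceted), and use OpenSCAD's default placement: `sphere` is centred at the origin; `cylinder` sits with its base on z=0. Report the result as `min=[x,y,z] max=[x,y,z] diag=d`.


min=[3.900,7.000,-12.500] max=[11.500,14.600,-1.600] diag=15.308

A = translate([7.7, 10.8, -10.6]) cylinder(h=7.1, r=1.9) → bbox [5.8,8.9,-10.6] .. [9.6,12.7,-3.5]
B = sphere(r=1.9) → bbox [-1.9,-1.9,-1.9] .. [1.9,1.9,1.9]
lo = A.lo+B.lo = [5.8-1.9, 8.9-1.9, -10.6-1.9] = [3.900,7.000,-12.500]
hi = A.hi+B.hi = [9.6+1.9, 12.7+1.9, -3.5+1.9] = [11.500,14.600,-1.600]
diag = √(7.6²+7.6²+10.9²) = √234.33 = 15.308


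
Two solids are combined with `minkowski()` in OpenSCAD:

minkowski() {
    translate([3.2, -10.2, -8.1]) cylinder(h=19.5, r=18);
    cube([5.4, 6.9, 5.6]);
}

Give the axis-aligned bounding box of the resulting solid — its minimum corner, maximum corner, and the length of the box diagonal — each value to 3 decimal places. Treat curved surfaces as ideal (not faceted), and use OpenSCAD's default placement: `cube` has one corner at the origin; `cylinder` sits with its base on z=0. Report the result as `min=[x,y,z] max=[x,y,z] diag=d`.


A = translate([3.2, -10.2, -8.1]) cylinder(h=19.5, r=18) → bbox [-14.8,-28.2,-8.1] .. [21.2,7.8,11.4]
B = cube([5.4, 6.9, 5.6]) → bbox [0,0,0] .. [5.4,6.9,5.6]
lo = A.lo+B.lo = [-14.8+0, -28.2+0, -8.1+0] = [-14.800,-28.200,-8.100]
hi = A.hi+B.hi = [21.2+5.4, 7.8+6.9, 11.4+5.6] = [26.600,14.700,17.000]
diag = √(41.4²+42.9²+25.1²) = √4184.38 = 64.687

min=[-14.800,-28.200,-8.100] max=[26.600,14.700,17.000] diag=64.687


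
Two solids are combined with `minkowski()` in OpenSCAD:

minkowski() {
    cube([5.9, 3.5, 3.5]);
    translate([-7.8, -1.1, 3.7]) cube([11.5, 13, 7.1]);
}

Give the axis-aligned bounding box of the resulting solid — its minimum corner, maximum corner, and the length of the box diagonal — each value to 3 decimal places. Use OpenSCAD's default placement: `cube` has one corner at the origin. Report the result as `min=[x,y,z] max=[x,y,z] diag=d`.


min=[-7.800,-1.100,3.700] max=[9.600,15.400,14.300] diag=26.218

A = translate([-7.8, -1.1, 3.7]) cube([11.5, 13, 7.1]) → bbox [-7.8,-1.1,3.7] .. [3.7,11.9,10.8]
B = cube([5.9, 3.5, 3.5]) → bbox [0,0,0] .. [5.9,3.5,3.5]
lo = A.lo+B.lo = [-7.8+0, -1.1+0, 3.7+0] = [-7.800,-1.100,3.700]
hi = A.hi+B.hi = [3.7+5.9, 11.9+3.5, 10.8+3.5] = [9.600,15.400,14.300]
diag = √(17.4²+16.5²+10.6²) = √687.37 = 26.218


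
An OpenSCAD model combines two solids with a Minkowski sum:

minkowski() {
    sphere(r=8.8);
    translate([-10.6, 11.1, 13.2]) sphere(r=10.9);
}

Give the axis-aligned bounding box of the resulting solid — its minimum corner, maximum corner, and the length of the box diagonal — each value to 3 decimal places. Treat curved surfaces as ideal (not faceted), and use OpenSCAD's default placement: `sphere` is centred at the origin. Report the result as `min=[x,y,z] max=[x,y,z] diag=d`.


A = translate([-10.6, 11.1, 13.2]) sphere(r=10.9) → bbox [-21.5,0.2,2.3] .. [0.3,22,24.1]
B = sphere(r=8.8) → bbox [-8.8,-8.8,-8.8] .. [8.8,8.8,8.8]
lo = A.lo+B.lo = [-21.5-8.8, 0.2-8.8, 2.3-8.8] = [-30.300,-8.600,-6.500]
hi = A.hi+B.hi = [0.3+8.8, 22+8.8, 24.1+8.8] = [9.100,30.800,32.900]
diag = √(39.4²+39.4²+39.4²) = √4657.08 = 68.243

min=[-30.300,-8.600,-6.500] max=[9.100,30.800,32.900] diag=68.243


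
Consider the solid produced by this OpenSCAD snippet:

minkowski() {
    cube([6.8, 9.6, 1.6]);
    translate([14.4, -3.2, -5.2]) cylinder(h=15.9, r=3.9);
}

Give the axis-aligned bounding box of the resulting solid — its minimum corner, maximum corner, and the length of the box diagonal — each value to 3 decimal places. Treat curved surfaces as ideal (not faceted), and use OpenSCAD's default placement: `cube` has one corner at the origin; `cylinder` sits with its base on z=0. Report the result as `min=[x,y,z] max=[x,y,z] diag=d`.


A = translate([14.4, -3.2, -5.2]) cylinder(h=15.9, r=3.9) → bbox [10.5,-7.1,-5.2] .. [18.3,0.7,10.7]
B = cube([6.8, 9.6, 1.6]) → bbox [0,0,0] .. [6.8,9.6,1.6]
lo = A.lo+B.lo = [10.5+0, -7.1+0, -5.2+0] = [10.500,-7.100,-5.200]
hi = A.hi+B.hi = [18.3+6.8, 0.7+9.6, 10.7+1.6] = [25.100,10.300,12.300]
diag = √(14.6²+17.4²+17.5²) = √822.17 = 28.674

min=[10.500,-7.100,-5.200] max=[25.100,10.300,12.300] diag=28.674


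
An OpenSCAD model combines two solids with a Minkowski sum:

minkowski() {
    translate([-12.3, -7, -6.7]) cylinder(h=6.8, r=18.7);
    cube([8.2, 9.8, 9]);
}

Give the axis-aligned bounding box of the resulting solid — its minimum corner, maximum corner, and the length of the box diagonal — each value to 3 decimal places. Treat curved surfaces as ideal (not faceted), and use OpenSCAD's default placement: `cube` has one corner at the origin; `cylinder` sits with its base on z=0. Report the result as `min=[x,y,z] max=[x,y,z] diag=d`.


A = translate([-12.3, -7, -6.7]) cylinder(h=6.8, r=18.7) → bbox [-31,-25.7,-6.7] .. [6.4,11.7,0.1]
B = cube([8.2, 9.8, 9]) → bbox [0,0,0] .. [8.2,9.8,9]
lo = A.lo+B.lo = [-31+0, -25.7+0, -6.7+0] = [-31.000,-25.700,-6.700]
hi = A.hi+B.hi = [6.4+8.2, 11.7+9.8, 0.1+9] = [14.600,21.500,9.100]
diag = √(45.6²+47.2²+15.8²) = √4556.84 = 67.504

min=[-31.000,-25.700,-6.700] max=[14.600,21.500,9.100] diag=67.504


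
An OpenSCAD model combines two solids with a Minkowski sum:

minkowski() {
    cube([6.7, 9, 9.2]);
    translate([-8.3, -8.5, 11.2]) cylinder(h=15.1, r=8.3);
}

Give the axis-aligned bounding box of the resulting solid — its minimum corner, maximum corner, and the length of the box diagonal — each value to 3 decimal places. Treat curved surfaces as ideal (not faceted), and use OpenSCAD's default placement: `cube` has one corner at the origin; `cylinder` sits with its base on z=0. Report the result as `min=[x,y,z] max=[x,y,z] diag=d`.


min=[-16.600,-16.800,11.200] max=[6.700,8.800,35.500] diag=42.293

A = translate([-8.3, -8.5, 11.2]) cylinder(h=15.1, r=8.3) → bbox [-16.6,-16.8,11.2] .. [0,-0.2,26.3]
B = cube([6.7, 9, 9.2]) → bbox [0,0,0] .. [6.7,9,9.2]
lo = A.lo+B.lo = [-16.6+0, -16.8+0, 11.2+0] = [-16.600,-16.800,11.200]
hi = A.hi+B.hi = [0+6.7, -0.2+9, 26.3+9.2] = [6.700,8.800,35.500]
diag = √(23.3²+25.6²+24.3²) = √1788.74 = 42.293


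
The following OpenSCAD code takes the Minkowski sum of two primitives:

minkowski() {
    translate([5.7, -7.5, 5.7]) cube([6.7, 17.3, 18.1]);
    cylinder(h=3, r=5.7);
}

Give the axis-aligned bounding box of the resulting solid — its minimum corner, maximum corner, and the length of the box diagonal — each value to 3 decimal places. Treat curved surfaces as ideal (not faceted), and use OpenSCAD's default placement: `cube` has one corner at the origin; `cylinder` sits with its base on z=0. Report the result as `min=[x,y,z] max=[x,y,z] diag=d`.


min=[0.000,-13.200,5.700] max=[18.100,15.500,26.800] diag=39.956

A = translate([5.7, -7.5, 5.7]) cube([6.7, 17.3, 18.1]) → bbox [5.7,-7.5,5.7] .. [12.4,9.8,23.8]
B = cylinder(h=3, r=5.7) → bbox [-5.7,-5.7,0] .. [5.7,5.7,3]
lo = A.lo+B.lo = [5.7-5.7, -7.5-5.7, 5.7+0] = [0.000,-13.200,5.700]
hi = A.hi+B.hi = [12.4+5.7, 9.8+5.7, 23.8+3] = [18.100,15.500,26.800]
diag = √(18.1²+28.7²+21.1²) = √1596.51 = 39.956


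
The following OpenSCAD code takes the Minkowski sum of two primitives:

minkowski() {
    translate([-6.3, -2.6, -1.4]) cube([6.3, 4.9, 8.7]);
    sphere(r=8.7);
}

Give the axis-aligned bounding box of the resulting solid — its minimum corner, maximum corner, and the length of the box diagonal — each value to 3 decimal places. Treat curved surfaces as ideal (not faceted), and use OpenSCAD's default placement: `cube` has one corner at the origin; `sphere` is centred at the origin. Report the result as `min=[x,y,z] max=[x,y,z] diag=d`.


min=[-15.000,-11.300,-10.100] max=[8.700,11.000,16.000] diag=41.716

A = translate([-6.3, -2.6, -1.4]) cube([6.3, 4.9, 8.7]) → bbox [-6.3,-2.6,-1.4] .. [0,2.3,7.3]
B = sphere(r=8.7) → bbox [-8.7,-8.7,-8.7] .. [8.7,8.7,8.7]
lo = A.lo+B.lo = [-6.3-8.7, -2.6-8.7, -1.4-8.7] = [-15.000,-11.300,-10.100]
hi = A.hi+B.hi = [0+8.7, 2.3+8.7, 7.3+8.7] = [8.700,11.000,16.000]
diag = √(23.7²+22.3²+26.1²) = √1740.19 = 41.716


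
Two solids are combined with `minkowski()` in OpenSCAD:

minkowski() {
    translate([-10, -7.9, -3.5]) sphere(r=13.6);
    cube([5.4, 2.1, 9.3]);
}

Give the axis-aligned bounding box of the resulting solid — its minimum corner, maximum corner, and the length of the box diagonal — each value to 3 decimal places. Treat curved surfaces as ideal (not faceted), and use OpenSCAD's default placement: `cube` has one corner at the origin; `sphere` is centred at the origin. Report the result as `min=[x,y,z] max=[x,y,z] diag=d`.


min=[-23.600,-21.500,-17.100] max=[9.000,7.800,19.400] diag=57.039

A = translate([-10, -7.9, -3.5]) sphere(r=13.6) → bbox [-23.6,-21.5,-17.1] .. [3.6,5.7,10.1]
B = cube([5.4, 2.1, 9.3]) → bbox [0,0,0] .. [5.4,2.1,9.3]
lo = A.lo+B.lo = [-23.6+0, -21.5+0, -17.1+0] = [-23.600,-21.500,-17.100]
hi = A.hi+B.hi = [3.6+5.4, 5.7+2.1, 10.1+9.3] = [9.000,7.800,19.400]
diag = √(32.6²+29.3²+36.5²) = √3253.5 = 57.039


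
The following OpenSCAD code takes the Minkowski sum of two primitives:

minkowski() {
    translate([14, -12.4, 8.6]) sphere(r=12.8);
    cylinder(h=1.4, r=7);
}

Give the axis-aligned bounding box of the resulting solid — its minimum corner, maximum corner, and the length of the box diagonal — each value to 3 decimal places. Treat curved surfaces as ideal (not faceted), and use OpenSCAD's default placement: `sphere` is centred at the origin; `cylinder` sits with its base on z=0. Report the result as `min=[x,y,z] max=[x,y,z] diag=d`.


A = translate([14, -12.4, 8.6]) sphere(r=12.8) → bbox [1.2,-25.2,-4.2] .. [26.8,0.4,21.4]
B = cylinder(h=1.4, r=7) → bbox [-7,-7,0] .. [7,7,1.4]
lo = A.lo+B.lo = [1.2-7, -25.2-7, -4.2+0] = [-5.800,-32.200,-4.200]
hi = A.hi+B.hi = [26.8+7, 0.4+7, 21.4+1.4] = [33.800,7.400,22.800]
diag = √(39.6²+39.6²+27²) = √3865.32 = 62.172

min=[-5.800,-32.200,-4.200] max=[33.800,7.400,22.800] diag=62.172


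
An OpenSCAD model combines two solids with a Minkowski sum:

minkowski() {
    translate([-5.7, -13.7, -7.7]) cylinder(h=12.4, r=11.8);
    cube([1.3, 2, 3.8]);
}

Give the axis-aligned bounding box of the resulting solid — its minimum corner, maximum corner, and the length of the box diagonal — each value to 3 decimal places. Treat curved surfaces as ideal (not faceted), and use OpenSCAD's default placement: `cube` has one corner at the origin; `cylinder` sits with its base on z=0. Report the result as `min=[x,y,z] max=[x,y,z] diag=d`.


A = translate([-5.7, -13.7, -7.7]) cylinder(h=12.4, r=11.8) → bbox [-17.5,-25.5,-7.7] .. [6.1,-1.9,4.7]
B = cube([1.3, 2, 3.8]) → bbox [0,0,0] .. [1.3,2,3.8]
lo = A.lo+B.lo = [-17.5+0, -25.5+0, -7.7+0] = [-17.500,-25.500,-7.700]
hi = A.hi+B.hi = [6.1+1.3, -1.9+2, 4.7+3.8] = [7.400,0.100,8.500]
diag = √(24.9²+25.6²+16.2²) = √1537.81 = 39.215

min=[-17.500,-25.500,-7.700] max=[7.400,0.100,8.500] diag=39.215


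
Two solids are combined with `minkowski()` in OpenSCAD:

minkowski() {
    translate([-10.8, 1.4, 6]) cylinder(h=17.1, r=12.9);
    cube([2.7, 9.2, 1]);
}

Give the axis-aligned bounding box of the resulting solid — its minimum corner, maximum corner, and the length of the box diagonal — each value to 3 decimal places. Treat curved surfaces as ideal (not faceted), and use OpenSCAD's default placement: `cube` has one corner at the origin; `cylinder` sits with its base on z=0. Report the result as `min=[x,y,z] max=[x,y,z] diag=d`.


min=[-23.700,-11.500,6.000] max=[4.800,23.500,24.100] diag=48.630

A = translate([-10.8, 1.4, 6]) cylinder(h=17.1, r=12.9) → bbox [-23.7,-11.5,6] .. [2.1,14.3,23.1]
B = cube([2.7, 9.2, 1]) → bbox [0,0,0] .. [2.7,9.2,1]
lo = A.lo+B.lo = [-23.7+0, -11.5+0, 6+0] = [-23.700,-11.500,6.000]
hi = A.hi+B.hi = [2.1+2.7, 14.3+9.2, 23.1+1] = [4.800,23.500,24.100]
diag = √(28.5²+35²+18.1²) = √2364.86 = 48.630


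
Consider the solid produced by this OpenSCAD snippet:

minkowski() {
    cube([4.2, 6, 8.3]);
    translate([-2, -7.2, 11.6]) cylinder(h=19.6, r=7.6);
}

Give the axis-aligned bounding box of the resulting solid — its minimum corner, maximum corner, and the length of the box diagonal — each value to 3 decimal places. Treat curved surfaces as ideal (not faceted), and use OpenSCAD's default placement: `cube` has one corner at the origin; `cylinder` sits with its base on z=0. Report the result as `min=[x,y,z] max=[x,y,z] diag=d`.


min=[-9.600,-14.800,11.600] max=[9.800,6.400,39.500] diag=40.053

A = translate([-2, -7.2, 11.6]) cylinder(h=19.6, r=7.6) → bbox [-9.6,-14.8,11.6] .. [5.6,0.4,31.2]
B = cube([4.2, 6, 8.3]) → bbox [0,0,0] .. [4.2,6,8.3]
lo = A.lo+B.lo = [-9.6+0, -14.8+0, 11.6+0] = [-9.600,-14.800,11.600]
hi = A.hi+B.hi = [5.6+4.2, 0.4+6, 31.2+8.3] = [9.800,6.400,39.500]
diag = √(19.4²+21.2²+27.9²) = √1604.21 = 40.053


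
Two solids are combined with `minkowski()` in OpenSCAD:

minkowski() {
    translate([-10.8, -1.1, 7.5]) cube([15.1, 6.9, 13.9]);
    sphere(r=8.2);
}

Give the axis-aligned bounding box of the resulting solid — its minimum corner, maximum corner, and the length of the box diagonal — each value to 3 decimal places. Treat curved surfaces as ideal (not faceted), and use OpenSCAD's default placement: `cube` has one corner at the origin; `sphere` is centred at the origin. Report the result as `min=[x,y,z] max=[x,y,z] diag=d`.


min=[-19.000,-9.300,-0.700] max=[12.500,14.000,29.600] diag=49.530

A = translate([-10.8, -1.1, 7.5]) cube([15.1, 6.9, 13.9]) → bbox [-10.8,-1.1,7.5] .. [4.3,5.8,21.4]
B = sphere(r=8.2) → bbox [-8.2,-8.2,-8.2] .. [8.2,8.2,8.2]
lo = A.lo+B.lo = [-10.8-8.2, -1.1-8.2, 7.5-8.2] = [-19.000,-9.300,-0.700]
hi = A.hi+B.hi = [4.3+8.2, 5.8+8.2, 21.4+8.2] = [12.500,14.000,29.600]
diag = √(31.5²+23.3²+30.3²) = √2453.23 = 49.530


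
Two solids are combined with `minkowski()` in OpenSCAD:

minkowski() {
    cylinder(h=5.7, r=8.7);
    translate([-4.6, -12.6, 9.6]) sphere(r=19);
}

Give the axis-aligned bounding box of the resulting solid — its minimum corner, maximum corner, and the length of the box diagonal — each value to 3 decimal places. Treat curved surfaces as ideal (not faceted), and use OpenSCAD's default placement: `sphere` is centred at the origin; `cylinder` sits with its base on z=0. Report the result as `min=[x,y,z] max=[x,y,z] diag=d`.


min=[-32.300,-40.300,-9.400] max=[23.100,15.100,34.300] diag=89.711

A = translate([-4.6, -12.6, 9.6]) sphere(r=19) → bbox [-23.6,-31.6,-9.4] .. [14.4,6.4,28.6]
B = cylinder(h=5.7, r=8.7) → bbox [-8.7,-8.7,0] .. [8.7,8.7,5.7]
lo = A.lo+B.lo = [-23.6-8.7, -31.6-8.7, -9.4+0] = [-32.300,-40.300,-9.400]
hi = A.hi+B.hi = [14.4+8.7, 6.4+8.7, 28.6+5.7] = [23.100,15.100,34.300]
diag = √(55.4²+55.4²+43.7²) = √8048.01 = 89.711


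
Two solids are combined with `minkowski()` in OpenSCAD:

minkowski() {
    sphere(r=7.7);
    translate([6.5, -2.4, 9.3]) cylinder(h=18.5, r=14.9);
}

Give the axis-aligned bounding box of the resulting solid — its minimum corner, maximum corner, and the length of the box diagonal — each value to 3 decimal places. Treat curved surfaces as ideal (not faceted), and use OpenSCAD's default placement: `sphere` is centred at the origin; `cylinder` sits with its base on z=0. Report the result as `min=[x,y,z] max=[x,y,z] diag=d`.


A = translate([6.5, -2.4, 9.3]) cylinder(h=18.5, r=14.9) → bbox [-8.4,-17.3,9.3] .. [21.4,12.5,27.8]
B = sphere(r=7.7) → bbox [-7.7,-7.7,-7.7] .. [7.7,7.7,7.7]
lo = A.lo+B.lo = [-8.4-7.7, -17.3-7.7, 9.3-7.7] = [-16.100,-25.000,1.600]
hi = A.hi+B.hi = [21.4+7.7, 12.5+7.7, 27.8+7.7] = [29.100,20.200,35.500]
diag = √(45.2²+45.2²+33.9²) = √5235.29 = 72.355

min=[-16.100,-25.000,1.600] max=[29.100,20.200,35.500] diag=72.355


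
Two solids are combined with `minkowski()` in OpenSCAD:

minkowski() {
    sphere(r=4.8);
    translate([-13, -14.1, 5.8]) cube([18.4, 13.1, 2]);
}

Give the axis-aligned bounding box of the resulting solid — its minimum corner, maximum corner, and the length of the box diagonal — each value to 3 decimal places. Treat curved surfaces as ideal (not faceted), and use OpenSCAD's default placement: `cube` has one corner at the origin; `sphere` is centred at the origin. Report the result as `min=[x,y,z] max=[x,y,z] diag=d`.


min=[-17.800,-18.900,1.000] max=[10.200,3.800,12.600] diag=37.866

A = translate([-13, -14.1, 5.8]) cube([18.4, 13.1, 2]) → bbox [-13,-14.1,5.8] .. [5.4,-1,7.8]
B = sphere(r=4.8) → bbox [-4.8,-4.8,-4.8] .. [4.8,4.8,4.8]
lo = A.lo+B.lo = [-13-4.8, -14.1-4.8, 5.8-4.8] = [-17.800,-18.900,1.000]
hi = A.hi+B.hi = [5.4+4.8, -1+4.8, 7.8+4.8] = [10.200,3.800,12.600]
diag = √(28²+22.7²+11.6²) = √1433.85 = 37.866


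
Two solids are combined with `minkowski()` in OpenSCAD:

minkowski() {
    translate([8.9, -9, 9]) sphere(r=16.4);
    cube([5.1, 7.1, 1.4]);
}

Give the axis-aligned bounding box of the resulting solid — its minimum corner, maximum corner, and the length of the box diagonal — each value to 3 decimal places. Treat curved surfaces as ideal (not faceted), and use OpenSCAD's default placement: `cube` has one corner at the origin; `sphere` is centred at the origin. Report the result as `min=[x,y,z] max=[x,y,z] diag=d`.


min=[-7.500,-25.400,-7.400] max=[30.400,14.500,26.800] diag=64.792

A = translate([8.9, -9, 9]) sphere(r=16.4) → bbox [-7.5,-25.4,-7.4] .. [25.3,7.4,25.4]
B = cube([5.1, 7.1, 1.4]) → bbox [0,0,0] .. [5.1,7.1,1.4]
lo = A.lo+B.lo = [-7.5+0, -25.4+0, -7.4+0] = [-7.500,-25.400,-7.400]
hi = A.hi+B.hi = [25.3+5.1, 7.4+7.1, 25.4+1.4] = [30.400,14.500,26.800]
diag = √(37.9²+39.9²+34.2²) = √4198.06 = 64.792


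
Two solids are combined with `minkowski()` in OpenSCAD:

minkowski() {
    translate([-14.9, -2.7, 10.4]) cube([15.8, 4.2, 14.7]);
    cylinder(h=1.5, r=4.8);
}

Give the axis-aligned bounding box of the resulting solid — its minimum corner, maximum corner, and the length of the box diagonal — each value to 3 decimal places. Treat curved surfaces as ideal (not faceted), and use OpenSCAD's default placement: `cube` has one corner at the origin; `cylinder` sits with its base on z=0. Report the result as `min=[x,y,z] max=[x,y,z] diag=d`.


A = translate([-14.9, -2.7, 10.4]) cube([15.8, 4.2, 14.7]) → bbox [-14.9,-2.7,10.4] .. [0.9,1.5,25.1]
B = cylinder(h=1.5, r=4.8) → bbox [-4.8,-4.8,0] .. [4.8,4.8,1.5]
lo = A.lo+B.lo = [-14.9-4.8, -2.7-4.8, 10.4+0] = [-19.700,-7.500,10.400]
hi = A.hi+B.hi = [0.9+4.8, 1.5+4.8, 25.1+1.5] = [5.700,6.300,26.600]
diag = √(25.4²+13.8²+16.2²) = √1098.04 = 33.137

min=[-19.700,-7.500,10.400] max=[5.700,6.300,26.600] diag=33.137


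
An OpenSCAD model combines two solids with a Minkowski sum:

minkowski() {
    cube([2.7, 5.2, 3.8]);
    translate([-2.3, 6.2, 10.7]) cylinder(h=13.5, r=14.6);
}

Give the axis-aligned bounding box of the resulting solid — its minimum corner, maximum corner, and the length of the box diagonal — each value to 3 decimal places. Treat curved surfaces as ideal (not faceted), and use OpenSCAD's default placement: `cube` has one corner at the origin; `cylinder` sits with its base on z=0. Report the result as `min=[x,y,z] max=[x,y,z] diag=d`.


min=[-16.900,-8.400,10.700] max=[15.000,26.000,28.000] diag=50.003

A = translate([-2.3, 6.2, 10.7]) cylinder(h=13.5, r=14.6) → bbox [-16.9,-8.4,10.7] .. [12.3,20.8,24.2]
B = cube([2.7, 5.2, 3.8]) → bbox [0,0,0] .. [2.7,5.2,3.8]
lo = A.lo+B.lo = [-16.9+0, -8.4+0, 10.7+0] = [-16.900,-8.400,10.700]
hi = A.hi+B.hi = [12.3+2.7, 20.8+5.2, 24.2+3.8] = [15.000,26.000,28.000]
diag = √(31.9²+34.4²+17.3²) = √2500.26 = 50.003


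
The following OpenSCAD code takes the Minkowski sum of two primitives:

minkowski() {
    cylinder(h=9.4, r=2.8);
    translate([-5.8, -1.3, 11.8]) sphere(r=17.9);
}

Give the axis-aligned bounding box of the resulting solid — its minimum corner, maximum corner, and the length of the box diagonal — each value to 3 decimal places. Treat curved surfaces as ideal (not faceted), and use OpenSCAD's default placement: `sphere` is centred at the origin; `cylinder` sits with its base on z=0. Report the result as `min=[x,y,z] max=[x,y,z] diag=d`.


A = translate([-5.8, -1.3, 11.8]) sphere(r=17.9) → bbox [-23.7,-19.2,-6.1] .. [12.1,16.6,29.7]
B = cylinder(h=9.4, r=2.8) → bbox [-2.8,-2.8,0] .. [2.8,2.8,9.4]
lo = A.lo+B.lo = [-23.7-2.8, -19.2-2.8, -6.1+0] = [-26.500,-22.000,-6.100]
hi = A.hi+B.hi = [12.1+2.8, 16.6+2.8, 29.7+9.4] = [14.900,19.400,39.100]
diag = √(41.4²+41.4²+45.2²) = √5470.96 = 73.966

min=[-26.500,-22.000,-6.100] max=[14.900,19.400,39.100] diag=73.966


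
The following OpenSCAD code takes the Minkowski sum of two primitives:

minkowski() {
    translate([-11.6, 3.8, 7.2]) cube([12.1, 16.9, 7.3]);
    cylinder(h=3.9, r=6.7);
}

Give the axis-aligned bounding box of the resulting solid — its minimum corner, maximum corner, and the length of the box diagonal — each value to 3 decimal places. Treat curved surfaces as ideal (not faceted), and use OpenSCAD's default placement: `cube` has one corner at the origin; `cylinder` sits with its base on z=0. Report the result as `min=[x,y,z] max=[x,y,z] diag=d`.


A = translate([-11.6, 3.8, 7.2]) cube([12.1, 16.9, 7.3]) → bbox [-11.6,3.8,7.2] .. [0.5,20.7,14.5]
B = cylinder(h=3.9, r=6.7) → bbox [-6.7,-6.7,0] .. [6.7,6.7,3.9]
lo = A.lo+B.lo = [-11.6-6.7, 3.8-6.7, 7.2+0] = [-18.300,-2.900,7.200]
hi = A.hi+B.hi = [0.5+6.7, 20.7+6.7, 14.5+3.9] = [7.200,27.400,18.400]
diag = √(25.5²+30.3²+11.2²) = √1693.78 = 41.156

min=[-18.300,-2.900,7.200] max=[7.200,27.400,18.400] diag=41.156


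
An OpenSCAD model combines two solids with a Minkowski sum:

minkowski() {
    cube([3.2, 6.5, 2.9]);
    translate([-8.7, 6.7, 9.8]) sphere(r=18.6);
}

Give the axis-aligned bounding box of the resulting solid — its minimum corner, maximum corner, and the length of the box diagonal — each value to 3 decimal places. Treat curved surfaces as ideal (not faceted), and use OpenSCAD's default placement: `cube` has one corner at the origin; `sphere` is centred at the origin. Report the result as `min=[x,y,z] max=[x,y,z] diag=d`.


min=[-27.300,-11.900,-8.800] max=[13.100,31.800,31.300] diag=71.763

A = translate([-8.7, 6.7, 9.8]) sphere(r=18.6) → bbox [-27.3,-11.9,-8.8] .. [9.9,25.3,28.4]
B = cube([3.2, 6.5, 2.9]) → bbox [0,0,0] .. [3.2,6.5,2.9]
lo = A.lo+B.lo = [-27.3+0, -11.9+0, -8.8+0] = [-27.300,-11.900,-8.800]
hi = A.hi+B.hi = [9.9+3.2, 25.3+6.5, 28.4+2.9] = [13.100,31.800,31.300]
diag = √(40.4²+43.7²+40.1²) = √5149.86 = 71.763


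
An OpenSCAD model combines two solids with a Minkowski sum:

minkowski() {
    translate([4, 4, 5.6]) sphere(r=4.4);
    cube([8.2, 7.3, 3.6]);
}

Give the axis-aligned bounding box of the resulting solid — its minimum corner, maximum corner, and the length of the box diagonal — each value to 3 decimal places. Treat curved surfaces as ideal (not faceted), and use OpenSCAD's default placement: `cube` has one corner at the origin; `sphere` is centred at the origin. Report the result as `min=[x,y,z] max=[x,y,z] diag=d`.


A = translate([4, 4, 5.6]) sphere(r=4.4) → bbox [-0.4,-0.4,1.2] .. [8.4,8.4,10]
B = cube([8.2, 7.3, 3.6]) → bbox [0,0,0] .. [8.2,7.3,3.6]
lo = A.lo+B.lo = [-0.4+0, -0.4+0, 1.2+0] = [-0.400,-0.400,1.200]
hi = A.hi+B.hi = [8.4+8.2, 8.4+7.3, 10+3.6] = [16.600,15.700,13.600]
diag = √(17²+16.1²+12.4²) = √701.97 = 26.495

min=[-0.400,-0.400,1.200] max=[16.600,15.700,13.600] diag=26.495


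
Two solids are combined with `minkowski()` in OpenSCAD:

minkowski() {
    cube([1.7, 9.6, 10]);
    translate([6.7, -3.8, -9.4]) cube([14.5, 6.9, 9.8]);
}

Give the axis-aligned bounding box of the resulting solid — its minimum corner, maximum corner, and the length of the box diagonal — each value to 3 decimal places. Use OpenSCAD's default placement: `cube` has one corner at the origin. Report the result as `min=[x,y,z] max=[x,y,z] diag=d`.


min=[6.700,-3.800,-9.400] max=[22.900,12.700,10.400] diag=30.442

A = translate([6.7, -3.8, -9.4]) cube([14.5, 6.9, 9.8]) → bbox [6.7,-3.8,-9.4] .. [21.2,3.1,0.4]
B = cube([1.7, 9.6, 10]) → bbox [0,0,0] .. [1.7,9.6,10]
lo = A.lo+B.lo = [6.7+0, -3.8+0, -9.4+0] = [6.700,-3.800,-9.400]
hi = A.hi+B.hi = [21.2+1.7, 3.1+9.6, 0.4+10] = [22.900,12.700,10.400]
diag = √(16.2²+16.5²+19.8²) = √926.73 = 30.442


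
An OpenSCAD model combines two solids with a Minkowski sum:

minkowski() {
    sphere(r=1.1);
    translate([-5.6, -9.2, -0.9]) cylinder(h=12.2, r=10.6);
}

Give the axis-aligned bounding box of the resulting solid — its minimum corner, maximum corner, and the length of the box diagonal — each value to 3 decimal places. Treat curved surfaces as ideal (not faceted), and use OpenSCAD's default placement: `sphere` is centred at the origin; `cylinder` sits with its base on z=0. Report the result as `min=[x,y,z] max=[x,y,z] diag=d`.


min=[-17.300,-20.900,-2.000] max=[6.100,2.500,12.400] diag=36.090

A = translate([-5.6, -9.2, -0.9]) cylinder(h=12.2, r=10.6) → bbox [-16.2,-19.8,-0.9] .. [5,1.4,11.3]
B = sphere(r=1.1) → bbox [-1.1,-1.1,-1.1] .. [1.1,1.1,1.1]
lo = A.lo+B.lo = [-16.2-1.1, -19.8-1.1, -0.9-1.1] = [-17.300,-20.900,-2.000]
hi = A.hi+B.hi = [5+1.1, 1.4+1.1, 11.3+1.1] = [6.100,2.500,12.400]
diag = √(23.4²+23.4²+14.4²) = √1302.48 = 36.090


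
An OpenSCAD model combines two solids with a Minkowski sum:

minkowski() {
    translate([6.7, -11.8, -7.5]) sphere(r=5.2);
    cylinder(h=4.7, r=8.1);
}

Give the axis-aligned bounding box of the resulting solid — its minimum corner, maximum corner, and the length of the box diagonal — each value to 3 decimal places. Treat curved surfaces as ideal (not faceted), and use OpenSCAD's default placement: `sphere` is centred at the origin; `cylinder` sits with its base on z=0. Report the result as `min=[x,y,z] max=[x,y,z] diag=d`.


A = translate([6.7, -11.8, -7.5]) sphere(r=5.2) → bbox [1.5,-17,-12.7] .. [11.9,-6.6,-2.3]
B = cylinder(h=4.7, r=8.1) → bbox [-8.1,-8.1,0] .. [8.1,8.1,4.7]
lo = A.lo+B.lo = [1.5-8.1, -17-8.1, -12.7+0] = [-6.600,-25.100,-12.700]
hi = A.hi+B.hi = [11.9+8.1, -6.6+8.1, -2.3+4.7] = [20.000,1.500,2.400]
diag = √(26.6²+26.6²+15.1²) = √1643.13 = 40.536

min=[-6.600,-25.100,-12.700] max=[20.000,1.500,2.400] diag=40.536


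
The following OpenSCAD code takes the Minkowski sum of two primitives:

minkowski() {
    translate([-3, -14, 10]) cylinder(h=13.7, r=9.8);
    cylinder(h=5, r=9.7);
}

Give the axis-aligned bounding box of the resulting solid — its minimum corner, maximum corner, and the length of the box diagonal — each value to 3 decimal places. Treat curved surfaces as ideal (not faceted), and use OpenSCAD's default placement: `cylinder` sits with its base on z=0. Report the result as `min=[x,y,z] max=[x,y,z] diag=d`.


A = translate([-3, -14, 10]) cylinder(h=13.7, r=9.8) → bbox [-12.8,-23.8,10] .. [6.8,-4.2,23.7]
B = cylinder(h=5, r=9.7) → bbox [-9.7,-9.7,0] .. [9.7,9.7,5]
lo = A.lo+B.lo = [-12.8-9.7, -23.8-9.7, 10+0] = [-22.500,-33.500,10.000]
hi = A.hi+B.hi = [6.8+9.7, -4.2+9.7, 23.7+5] = [16.500,5.500,28.700]
diag = √(39²+39²+18.7²) = √3391.69 = 58.238

min=[-22.500,-33.500,10.000] max=[16.500,5.500,28.700] diag=58.238


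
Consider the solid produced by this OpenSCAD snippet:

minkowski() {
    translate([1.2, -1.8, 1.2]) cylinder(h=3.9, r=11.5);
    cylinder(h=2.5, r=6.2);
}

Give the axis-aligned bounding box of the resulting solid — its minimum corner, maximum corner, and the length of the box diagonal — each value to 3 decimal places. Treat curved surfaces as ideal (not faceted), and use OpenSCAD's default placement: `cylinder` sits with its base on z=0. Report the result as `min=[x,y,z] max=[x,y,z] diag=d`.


min=[-16.500,-19.500,1.200] max=[18.900,15.900,7.600] diag=50.471

A = translate([1.2, -1.8, 1.2]) cylinder(h=3.9, r=11.5) → bbox [-10.3,-13.3,1.2] .. [12.7,9.7,5.1]
B = cylinder(h=2.5, r=6.2) → bbox [-6.2,-6.2,0] .. [6.2,6.2,2.5]
lo = A.lo+B.lo = [-10.3-6.2, -13.3-6.2, 1.2+0] = [-16.500,-19.500,1.200]
hi = A.hi+B.hi = [12.7+6.2, 9.7+6.2, 5.1+2.5] = [18.900,15.900,7.600]
diag = √(35.4²+35.4²+6.4²) = √2547.28 = 50.471


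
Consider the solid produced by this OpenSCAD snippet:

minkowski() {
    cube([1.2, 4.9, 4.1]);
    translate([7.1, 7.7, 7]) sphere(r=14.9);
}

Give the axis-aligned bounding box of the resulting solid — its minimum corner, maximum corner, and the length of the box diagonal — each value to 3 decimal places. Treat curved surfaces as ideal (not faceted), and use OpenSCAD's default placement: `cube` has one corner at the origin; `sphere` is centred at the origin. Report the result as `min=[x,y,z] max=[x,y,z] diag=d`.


A = translate([7.1, 7.7, 7]) sphere(r=14.9) → bbox [-7.8,-7.2,-7.9] .. [22,22.6,21.9]
B = cube([1.2, 4.9, 4.1]) → bbox [0,0,0] .. [1.2,4.9,4.1]
lo = A.lo+B.lo = [-7.8+0, -7.2+0, -7.9+0] = [-7.800,-7.200,-7.900]
hi = A.hi+B.hi = [22+1.2, 22.6+4.9, 21.9+4.1] = [23.200,27.500,26.000]
diag = √(31²+34.7²+33.9²) = √3314.3 = 57.570

min=[-7.800,-7.200,-7.900] max=[23.200,27.500,26.000] diag=57.570


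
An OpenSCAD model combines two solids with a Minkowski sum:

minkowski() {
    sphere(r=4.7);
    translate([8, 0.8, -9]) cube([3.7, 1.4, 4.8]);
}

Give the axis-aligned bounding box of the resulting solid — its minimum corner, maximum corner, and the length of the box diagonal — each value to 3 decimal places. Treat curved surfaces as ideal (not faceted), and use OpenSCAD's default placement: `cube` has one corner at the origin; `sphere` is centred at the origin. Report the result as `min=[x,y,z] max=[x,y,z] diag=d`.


A = translate([8, 0.8, -9]) cube([3.7, 1.4, 4.8]) → bbox [8,0.8,-9] .. [11.7,2.2,-4.2]
B = sphere(r=4.7) → bbox [-4.7,-4.7,-4.7] .. [4.7,4.7,4.7]
lo = A.lo+B.lo = [8-4.7, 0.8-4.7, -9-4.7] = [3.300,-3.900,-13.700]
hi = A.hi+B.hi = [11.7+4.7, 2.2+4.7, -4.2+4.7] = [16.400,6.900,0.500]
diag = √(13.1²+10.8²+14.2²) = √489.89 = 22.133

min=[3.300,-3.900,-13.700] max=[16.400,6.900,0.500] diag=22.133


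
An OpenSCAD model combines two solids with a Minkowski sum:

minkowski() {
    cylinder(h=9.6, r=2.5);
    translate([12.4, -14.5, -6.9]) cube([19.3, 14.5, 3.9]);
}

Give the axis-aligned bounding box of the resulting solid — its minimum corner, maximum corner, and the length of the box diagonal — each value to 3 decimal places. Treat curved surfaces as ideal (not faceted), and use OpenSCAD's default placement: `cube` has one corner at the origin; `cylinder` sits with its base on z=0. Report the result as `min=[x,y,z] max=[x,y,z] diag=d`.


A = translate([12.4, -14.5, -6.9]) cube([19.3, 14.5, 3.9]) → bbox [12.4,-14.5,-6.9] .. [31.7,0,-3]
B = cylinder(h=9.6, r=2.5) → bbox [-2.5,-2.5,0] .. [2.5,2.5,9.6]
lo = A.lo+B.lo = [12.4-2.5, -14.5-2.5, -6.9+0] = [9.900,-17.000,-6.900]
hi = A.hi+B.hi = [31.7+2.5, 0+2.5, -3+9.6] = [34.200,2.500,6.600]
diag = √(24.3²+19.5²+13.5²) = √1152.99 = 33.956

min=[9.900,-17.000,-6.900] max=[34.200,2.500,6.600] diag=33.956


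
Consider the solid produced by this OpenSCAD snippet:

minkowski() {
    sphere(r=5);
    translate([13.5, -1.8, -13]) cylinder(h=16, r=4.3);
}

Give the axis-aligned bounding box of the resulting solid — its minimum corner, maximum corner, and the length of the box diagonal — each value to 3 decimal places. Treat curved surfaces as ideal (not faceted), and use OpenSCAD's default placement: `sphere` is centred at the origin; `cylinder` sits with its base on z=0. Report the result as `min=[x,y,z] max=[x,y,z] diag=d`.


min=[4.200,-11.100,-18.000] max=[22.800,7.500,8.000] diag=36.985

A = translate([13.5, -1.8, -13]) cylinder(h=16, r=4.3) → bbox [9.2,-6.1,-13] .. [17.8,2.5,3]
B = sphere(r=5) → bbox [-5,-5,-5] .. [5,5,5]
lo = A.lo+B.lo = [9.2-5, -6.1-5, -13-5] = [4.200,-11.100,-18.000]
hi = A.hi+B.hi = [17.8+5, 2.5+5, 3+5] = [22.800,7.500,8.000]
diag = √(18.6²+18.6²+26²) = √1367.92 = 36.985


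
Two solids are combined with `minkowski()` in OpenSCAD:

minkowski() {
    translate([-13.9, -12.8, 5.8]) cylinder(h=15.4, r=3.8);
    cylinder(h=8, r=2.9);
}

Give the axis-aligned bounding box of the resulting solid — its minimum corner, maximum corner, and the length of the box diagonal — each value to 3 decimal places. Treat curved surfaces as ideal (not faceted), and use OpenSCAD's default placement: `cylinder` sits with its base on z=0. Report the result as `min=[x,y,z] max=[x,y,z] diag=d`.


min=[-20.600,-19.500,5.800] max=[-7.200,-6.100,29.200] diag=30.111

A = translate([-13.9, -12.8, 5.8]) cylinder(h=15.4, r=3.8) → bbox [-17.7,-16.6,5.8] .. [-10.1,-9,21.2]
B = cylinder(h=8, r=2.9) → bbox [-2.9,-2.9,0] .. [2.9,2.9,8]
lo = A.lo+B.lo = [-17.7-2.9, -16.6-2.9, 5.8+0] = [-20.600,-19.500,5.800]
hi = A.hi+B.hi = [-10.1+2.9, -9+2.9, 21.2+8] = [-7.200,-6.100,29.200]
diag = √(13.4²+13.4²+23.4²) = √906.68 = 30.111
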